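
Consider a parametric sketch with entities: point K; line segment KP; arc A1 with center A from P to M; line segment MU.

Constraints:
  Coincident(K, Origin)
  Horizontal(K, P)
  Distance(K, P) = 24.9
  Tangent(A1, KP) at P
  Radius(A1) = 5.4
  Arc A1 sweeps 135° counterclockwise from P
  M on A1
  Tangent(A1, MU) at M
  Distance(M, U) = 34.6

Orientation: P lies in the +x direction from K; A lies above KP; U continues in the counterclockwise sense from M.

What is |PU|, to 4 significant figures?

39.51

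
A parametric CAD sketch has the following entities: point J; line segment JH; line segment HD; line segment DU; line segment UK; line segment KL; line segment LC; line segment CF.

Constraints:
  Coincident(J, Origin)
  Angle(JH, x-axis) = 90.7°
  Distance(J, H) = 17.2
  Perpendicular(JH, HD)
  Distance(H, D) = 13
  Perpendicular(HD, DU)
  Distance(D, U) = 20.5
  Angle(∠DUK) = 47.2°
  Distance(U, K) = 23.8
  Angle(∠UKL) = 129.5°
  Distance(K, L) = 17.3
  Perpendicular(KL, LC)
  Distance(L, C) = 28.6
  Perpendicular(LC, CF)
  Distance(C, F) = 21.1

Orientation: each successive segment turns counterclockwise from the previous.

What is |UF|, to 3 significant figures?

15.3

KL is perpendicular to LC, so LC runs at -176°; with |LC| = 28.6, C = (-25.4, 28.2). LC is perpendicular to CF, so CF runs at -86.0°; with |CF| = 21.1, F = (-24.0, 7.14). Then |UF| = |F − U| = 15.3.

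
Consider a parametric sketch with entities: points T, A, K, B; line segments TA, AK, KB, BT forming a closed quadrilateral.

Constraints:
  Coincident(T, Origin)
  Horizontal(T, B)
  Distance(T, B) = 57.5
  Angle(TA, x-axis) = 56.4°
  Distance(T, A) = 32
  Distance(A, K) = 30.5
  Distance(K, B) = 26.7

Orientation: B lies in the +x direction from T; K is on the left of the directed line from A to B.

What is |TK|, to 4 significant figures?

54.27

Checks: |AK| = 30.50 ✓; |KB| = 26.70 ✓.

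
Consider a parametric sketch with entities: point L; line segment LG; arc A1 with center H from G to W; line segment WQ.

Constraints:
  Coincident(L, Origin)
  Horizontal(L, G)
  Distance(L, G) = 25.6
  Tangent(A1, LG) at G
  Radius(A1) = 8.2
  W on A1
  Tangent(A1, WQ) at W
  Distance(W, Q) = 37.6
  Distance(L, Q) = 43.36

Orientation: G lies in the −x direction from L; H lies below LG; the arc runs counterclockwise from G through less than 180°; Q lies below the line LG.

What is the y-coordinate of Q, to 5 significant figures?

-42.563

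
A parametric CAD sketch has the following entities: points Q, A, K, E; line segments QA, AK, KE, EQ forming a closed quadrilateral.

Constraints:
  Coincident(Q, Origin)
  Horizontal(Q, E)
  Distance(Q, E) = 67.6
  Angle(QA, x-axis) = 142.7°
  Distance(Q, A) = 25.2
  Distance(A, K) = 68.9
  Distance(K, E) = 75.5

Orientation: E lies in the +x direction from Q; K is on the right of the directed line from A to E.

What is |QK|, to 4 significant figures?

48.12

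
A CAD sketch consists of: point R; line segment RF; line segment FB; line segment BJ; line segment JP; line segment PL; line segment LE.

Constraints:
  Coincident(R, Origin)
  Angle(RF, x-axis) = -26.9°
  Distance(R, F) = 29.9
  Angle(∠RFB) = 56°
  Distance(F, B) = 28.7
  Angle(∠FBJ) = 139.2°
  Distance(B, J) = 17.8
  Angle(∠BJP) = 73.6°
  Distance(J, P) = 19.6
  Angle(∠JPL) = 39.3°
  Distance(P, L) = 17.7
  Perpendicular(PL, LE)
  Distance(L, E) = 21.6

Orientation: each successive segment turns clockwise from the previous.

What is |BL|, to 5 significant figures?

5.9302

∠BJP = 73.6° gives JP at 61.900° from the x-axis; with |JP| = 19.6, P = (-6.6108, -6.5863). ∠JPL = 39.3° gives PL at -78.800° from the x-axis; with |PL| = 17.7, L = (-3.1729, -23.949). Then |BL| = |L − B| = 5.9302.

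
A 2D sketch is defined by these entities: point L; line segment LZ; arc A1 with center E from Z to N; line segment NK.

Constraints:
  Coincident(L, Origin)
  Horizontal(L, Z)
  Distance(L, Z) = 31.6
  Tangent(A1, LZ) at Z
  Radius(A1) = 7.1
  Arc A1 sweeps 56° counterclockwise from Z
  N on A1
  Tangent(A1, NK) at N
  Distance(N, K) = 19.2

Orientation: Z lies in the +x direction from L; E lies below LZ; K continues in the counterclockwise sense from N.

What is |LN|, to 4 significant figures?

25.90

Tangency of A1 to LZ means the radius EZ is perpendicular to LZ, so E = Z + (0, -7.1) = (31.60, -7.100). On A1, Z sits at bearing 90° from E; a 56° counterclockwise sweep puts N at bearing 146°, so N = E + 7.1·(cos 146°, sin 146°) = (25.71, -3.130). Then |LN| = |N − L| = 25.90.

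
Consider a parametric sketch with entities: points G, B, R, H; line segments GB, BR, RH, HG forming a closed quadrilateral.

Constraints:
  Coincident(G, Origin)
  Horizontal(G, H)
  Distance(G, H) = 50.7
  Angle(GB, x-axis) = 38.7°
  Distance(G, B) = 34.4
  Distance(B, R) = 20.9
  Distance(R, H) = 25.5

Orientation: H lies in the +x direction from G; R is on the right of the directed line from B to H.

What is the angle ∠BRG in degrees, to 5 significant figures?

96.023°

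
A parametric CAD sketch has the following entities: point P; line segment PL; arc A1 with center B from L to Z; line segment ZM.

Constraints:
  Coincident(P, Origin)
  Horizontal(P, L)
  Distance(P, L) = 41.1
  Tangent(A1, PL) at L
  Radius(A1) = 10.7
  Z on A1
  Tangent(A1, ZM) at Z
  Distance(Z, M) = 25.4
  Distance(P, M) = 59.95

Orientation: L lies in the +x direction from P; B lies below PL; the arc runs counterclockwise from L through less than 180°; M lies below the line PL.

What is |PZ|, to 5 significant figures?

36.352

P is at the origin; P and L share the same y with |PL| = 41.1 and L on the +x side, so L = (41.100, 0.0000). The tangent condition forces BL to be normal to PL, so B = L + (0, -10.7) = (41.100, -10.700). Since BZ ⟂ ZM (tangency), |BM| = √(10.7² + 25.4²) = 27.562 regardless of where Z sits on A1. So M lies on both circle(P, 59.95) and circle(B, 27.562); the below-PL intersection is M = (46.608, -37.706). Z is the foot of the tangent from M: Z = (32.268, -16.741).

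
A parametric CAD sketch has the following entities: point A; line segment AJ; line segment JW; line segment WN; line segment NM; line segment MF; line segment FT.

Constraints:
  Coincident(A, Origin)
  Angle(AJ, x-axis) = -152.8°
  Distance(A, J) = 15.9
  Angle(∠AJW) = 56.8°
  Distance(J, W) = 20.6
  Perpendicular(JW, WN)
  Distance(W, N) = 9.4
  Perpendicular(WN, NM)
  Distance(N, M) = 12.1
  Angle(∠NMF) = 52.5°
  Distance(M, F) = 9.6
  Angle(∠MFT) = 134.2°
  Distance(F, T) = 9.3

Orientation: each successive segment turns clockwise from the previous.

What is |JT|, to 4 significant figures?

23.59

∠NMF = 52.5° gives MF at 136.5° from the x-axis; with |MF| = 9.6, F = (-10.87, 6.811). ∠MFT = 134.2° gives FT at 90.70° from the x-axis; with |FT| = 9.3, T = (-10.98, 16.11). Then |JT| = |T − J| = 23.59.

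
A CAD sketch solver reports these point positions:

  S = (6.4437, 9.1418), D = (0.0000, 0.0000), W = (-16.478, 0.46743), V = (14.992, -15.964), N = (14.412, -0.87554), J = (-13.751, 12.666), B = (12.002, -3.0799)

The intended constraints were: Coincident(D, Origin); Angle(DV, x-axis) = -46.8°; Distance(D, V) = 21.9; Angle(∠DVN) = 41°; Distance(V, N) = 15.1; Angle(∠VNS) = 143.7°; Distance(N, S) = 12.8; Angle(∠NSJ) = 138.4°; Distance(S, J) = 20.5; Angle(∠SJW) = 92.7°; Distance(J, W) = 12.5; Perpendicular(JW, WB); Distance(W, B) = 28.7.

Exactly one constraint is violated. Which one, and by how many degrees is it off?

Perpendicular(JW, WB) — off by 5.50°.

D = (0.00, 0.00) ✓; DV at -46.80° ✓; |DV| = 21.90 ✓; ∠DVN = 41.00° ✓; |VN| = 15.10 ✓; ∠VNS = 143.7° ✓; |NS| = 12.80 ✓; ∠NSJ = 138.4° ✓; |SJ| = 20.50 ✓; ∠SJW = 92.70° ✓; |JW| = 12.50 ✓; ∠(JW, WB) = 95.50° ✗; |WB| = 28.70 ✓.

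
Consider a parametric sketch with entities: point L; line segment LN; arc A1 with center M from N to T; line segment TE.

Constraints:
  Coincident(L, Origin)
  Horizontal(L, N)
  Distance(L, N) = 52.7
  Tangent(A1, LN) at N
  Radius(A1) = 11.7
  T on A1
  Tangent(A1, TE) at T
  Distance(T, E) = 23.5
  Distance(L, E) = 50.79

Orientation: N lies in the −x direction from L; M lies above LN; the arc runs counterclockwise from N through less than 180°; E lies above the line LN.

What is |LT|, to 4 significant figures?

42.35

L is at the origin; L and N share the same y with |LN| = 52.7 and N on the −x side, so N = (-52.70, 0.000). Tangency of A1 to LN means the radius MN is perpendicular to LN, so M = N + (0, 11.7) = (-52.70, 11.70). Since MT ⟂ TE (tangency), |ME| = √(11.7² + 23.5²) = 26.25 regardless of where T sits on A1. So E lies on both circle(L, 50.79) and circle(M, 26.25); the above-LN intersection is E = (-38.14, 33.54). T is the foot of the tangent from E: T = (-41.09, 10.23).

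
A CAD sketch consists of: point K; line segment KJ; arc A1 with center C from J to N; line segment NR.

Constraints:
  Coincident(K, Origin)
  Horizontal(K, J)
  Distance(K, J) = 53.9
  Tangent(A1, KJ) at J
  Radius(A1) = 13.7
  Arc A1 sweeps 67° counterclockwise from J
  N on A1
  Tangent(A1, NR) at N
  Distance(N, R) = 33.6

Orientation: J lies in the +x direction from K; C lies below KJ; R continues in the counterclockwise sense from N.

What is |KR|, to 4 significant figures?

48.33

K is at the origin; K and J share the same y with |KJ| = 53.9 and J on the +x side, so J = (53.90, 0.000). The tangent condition forces CJ to be normal to KJ, so C = J + (0, -13.7) = (53.90, -13.70). On A1, J sits at bearing 90° from C; a 67° counterclockwise sweep puts N at bearing 157°, so N = C + 13.7·(cos 157°, sin 157°) = (41.29, -8.347). A1 meets NR tangentially, so CN is at right angles to NR, so NR runs along (−sin 157°, cos 157°); with |NR| = 33.6, R = (28.16, -39.28). Then |KR| = |R − K| = 48.33.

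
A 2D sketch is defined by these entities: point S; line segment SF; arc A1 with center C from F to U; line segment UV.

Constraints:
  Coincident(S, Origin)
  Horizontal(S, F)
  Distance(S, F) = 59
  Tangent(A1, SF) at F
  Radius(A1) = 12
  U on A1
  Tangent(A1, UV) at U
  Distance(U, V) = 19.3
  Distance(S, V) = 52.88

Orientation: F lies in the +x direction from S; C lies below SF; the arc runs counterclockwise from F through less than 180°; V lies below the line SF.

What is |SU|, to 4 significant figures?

48.22

S is at the origin; SF is horizontal with |SF| = 59.0 and F on the +x side, so F = (59.00, 0.000). Tangency of A1 to SF means the radius CF is perpendicular to SF, so C = F + (0, -12) = (59.00, -12.00). Since CU ⟂ UV (tangency), |CV| = √(12.0² + 19.3²) = 22.73 regardless of where U sits on A1. So V lies on both circle(S, 52.88) and circle(C, 22.73); the below-SF intersection is V = (44.11, -29.17). U is the foot of the tangent from V: U = (47.15, -10.11).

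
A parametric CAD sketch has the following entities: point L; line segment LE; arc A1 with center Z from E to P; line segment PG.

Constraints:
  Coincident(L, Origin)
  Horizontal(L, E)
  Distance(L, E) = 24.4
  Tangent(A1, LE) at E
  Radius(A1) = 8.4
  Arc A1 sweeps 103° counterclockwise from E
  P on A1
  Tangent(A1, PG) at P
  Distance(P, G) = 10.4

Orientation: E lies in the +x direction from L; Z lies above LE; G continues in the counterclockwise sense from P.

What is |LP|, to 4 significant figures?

34.17

L is at the origin; L and E share the same y with |LE| = 24.4 and E on the +x side, so E = (24.40, 0.000). The tangent condition forces ZE to be normal to LE, so Z = E + (0, 8.4) = (24.40, 8.400). On A1, E sits at bearing -90° from Z; a 103° counterclockwise sweep puts P at bearing 13°, so P = Z + 8.4·(cos 13°, sin 13°) = (32.58, 10.29). Then |LP| = |P − L| = 34.17.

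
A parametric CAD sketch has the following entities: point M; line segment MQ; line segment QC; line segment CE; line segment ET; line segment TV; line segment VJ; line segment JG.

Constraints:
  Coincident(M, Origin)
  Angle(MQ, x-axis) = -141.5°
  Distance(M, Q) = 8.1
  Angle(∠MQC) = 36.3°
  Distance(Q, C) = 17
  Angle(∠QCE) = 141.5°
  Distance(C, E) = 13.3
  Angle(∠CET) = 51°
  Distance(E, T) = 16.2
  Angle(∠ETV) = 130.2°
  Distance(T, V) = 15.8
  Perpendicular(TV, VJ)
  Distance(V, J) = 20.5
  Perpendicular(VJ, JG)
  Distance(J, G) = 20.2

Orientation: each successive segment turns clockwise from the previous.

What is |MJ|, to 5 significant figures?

19.521

∠ETV = 130.2° gives TV at -142.50° from the x-axis; with |TV| = 15.8, V = (-4.4612, -6.5638). TV is perpendicular to VJ, so VJ runs at 127.50°; with |VJ| = 20.5, J = (-16.941, 9.7000). Then |MJ| = |J − M| = 19.521.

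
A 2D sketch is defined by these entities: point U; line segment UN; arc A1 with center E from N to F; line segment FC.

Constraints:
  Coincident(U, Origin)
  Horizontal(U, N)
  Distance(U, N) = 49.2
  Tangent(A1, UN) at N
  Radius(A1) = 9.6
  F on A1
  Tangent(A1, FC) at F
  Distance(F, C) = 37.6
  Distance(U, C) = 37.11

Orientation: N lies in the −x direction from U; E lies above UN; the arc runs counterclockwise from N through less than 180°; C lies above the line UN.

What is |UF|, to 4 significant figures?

41.94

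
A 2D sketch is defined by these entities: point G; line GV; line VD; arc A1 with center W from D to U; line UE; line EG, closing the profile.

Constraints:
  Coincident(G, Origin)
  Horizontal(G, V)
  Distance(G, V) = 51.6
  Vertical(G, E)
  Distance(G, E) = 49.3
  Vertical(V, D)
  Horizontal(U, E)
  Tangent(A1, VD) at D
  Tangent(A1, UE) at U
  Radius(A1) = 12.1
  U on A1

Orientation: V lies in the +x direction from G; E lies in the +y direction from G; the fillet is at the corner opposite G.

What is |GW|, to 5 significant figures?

54.259

GE is vertical with |GE| = 49.3 and E on the +y side, so E = (0.0000, 49.300). The virtual corner opposite G is at (51.600, 49.300). Since A1 is tangent to VD there, WD ⟂ VD and tangency of A1 to UE means the radius WU is perpendicular to UE, with radius 12.1, so the center W sits 12.1 in from both sides at W = (39.500, 37.200). Then |GW| = |W − G| = 54.259.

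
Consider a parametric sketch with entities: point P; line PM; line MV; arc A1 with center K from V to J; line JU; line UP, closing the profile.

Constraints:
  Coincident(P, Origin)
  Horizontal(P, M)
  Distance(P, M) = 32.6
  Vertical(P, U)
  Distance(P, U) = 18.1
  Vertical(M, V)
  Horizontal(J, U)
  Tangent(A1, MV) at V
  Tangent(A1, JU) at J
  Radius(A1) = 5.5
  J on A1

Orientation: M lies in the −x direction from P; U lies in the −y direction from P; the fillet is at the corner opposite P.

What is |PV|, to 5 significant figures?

34.950

The virtual corner opposite P is at (-32.600, -18.100). Since A1 is tangent to MV there, KV ⟂ MV and the tangent condition forces KJ to be normal to JU, with radius 5.5, so the center K sits 5.5 in from both sides at K = (-27.100, -12.600). That places the tangent points at V = (-32.600, -12.600) on MV and J = (-27.100, -18.100) on JU. Then |PV| = |V − P| = 34.950.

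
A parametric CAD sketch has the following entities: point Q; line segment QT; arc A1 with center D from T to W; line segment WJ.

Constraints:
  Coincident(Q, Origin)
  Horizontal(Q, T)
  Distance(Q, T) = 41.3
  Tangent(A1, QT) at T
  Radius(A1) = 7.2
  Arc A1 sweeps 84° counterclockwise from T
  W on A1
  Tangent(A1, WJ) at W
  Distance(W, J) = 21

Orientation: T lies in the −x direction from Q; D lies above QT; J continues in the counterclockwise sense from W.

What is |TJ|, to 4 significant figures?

28.89

Q is at the origin; QT is horizontal with |QT| = 41.3 and T on the −x side, so T = (-41.30, 0.000). A1 meets QT tangentially, so DT is at right angles to QT, so D = T + (0, 7.2) = (-41.30, 7.200). On A1, T sits at bearing -90° from D; an 84° counterclockwise sweep puts W at bearing -6°, so W = D + 7.2·(cos -6°, sin -6°) = (-34.14, 6.447). The tangent condition forces DW to be normal to WJ, so WJ runs along (−sin -6°, cos -6°); with |WJ| = 21.0, J = (-31.94, 27.33). Then |TJ| = |J − T| = 28.89.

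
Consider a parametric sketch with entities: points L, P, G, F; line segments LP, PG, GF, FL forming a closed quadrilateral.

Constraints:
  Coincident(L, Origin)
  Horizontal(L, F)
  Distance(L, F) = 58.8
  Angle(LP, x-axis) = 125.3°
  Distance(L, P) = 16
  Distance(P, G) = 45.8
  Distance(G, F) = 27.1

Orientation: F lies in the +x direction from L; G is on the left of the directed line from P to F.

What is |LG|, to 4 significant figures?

39.61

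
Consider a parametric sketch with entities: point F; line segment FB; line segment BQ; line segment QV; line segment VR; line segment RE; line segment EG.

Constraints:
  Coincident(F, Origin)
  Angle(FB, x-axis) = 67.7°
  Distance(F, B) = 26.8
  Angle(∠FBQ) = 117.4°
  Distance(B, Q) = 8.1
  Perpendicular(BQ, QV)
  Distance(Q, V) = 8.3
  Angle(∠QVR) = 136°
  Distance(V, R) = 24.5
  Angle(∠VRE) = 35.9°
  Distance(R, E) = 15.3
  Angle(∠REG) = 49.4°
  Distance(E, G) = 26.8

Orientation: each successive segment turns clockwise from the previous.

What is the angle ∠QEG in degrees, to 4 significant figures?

84.64°

∠VRE = 35.9° gives RE at 87.00° from the x-axis; with |RE| = 15.3, E = (4.391, 13.46). ∠REG = 49.4° gives EG at -43.60° from the x-axis; with |EG| = 26.8, G = (23.80, -5.021). Then cos ∠QEG = EQ·EG / (|EQ||EG|), giving 84.64°.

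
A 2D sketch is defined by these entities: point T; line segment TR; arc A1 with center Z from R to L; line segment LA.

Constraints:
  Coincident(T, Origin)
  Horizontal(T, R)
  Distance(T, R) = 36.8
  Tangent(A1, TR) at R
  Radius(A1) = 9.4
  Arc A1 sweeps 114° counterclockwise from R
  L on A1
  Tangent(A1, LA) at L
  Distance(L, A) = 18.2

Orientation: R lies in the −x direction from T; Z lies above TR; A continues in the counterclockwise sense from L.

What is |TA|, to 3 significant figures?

46.5

T is at the origin; T and R share the same y with |TR| = 36.8 and R on the −x side, so R = (-36.8, 0.00). A1 meets TR tangentially, so ZR is at right angles to TR, so Z = R + (0, 9.4) = (-36.8, 9.40). On A1, R sits at bearing -90° from Z; a 114° counterclockwise sweep puts L at bearing 24°, so L = Z + 9.4·(cos 24°, sin 24°) = (-28.2, 13.2). Tangency of A1 to LA means the radius ZL is perpendicular to LA, so LA runs along (−sin 24°, cos 24°); with |LA| = 18.2, A = (-35.6, 29.8). Then |TA| = |A − T| = 46.5.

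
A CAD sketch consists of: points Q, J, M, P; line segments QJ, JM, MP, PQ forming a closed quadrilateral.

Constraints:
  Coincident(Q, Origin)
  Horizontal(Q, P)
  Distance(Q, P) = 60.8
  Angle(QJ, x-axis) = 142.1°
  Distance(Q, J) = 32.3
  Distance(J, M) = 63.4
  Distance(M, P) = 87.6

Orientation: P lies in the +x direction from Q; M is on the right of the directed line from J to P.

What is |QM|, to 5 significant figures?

45.557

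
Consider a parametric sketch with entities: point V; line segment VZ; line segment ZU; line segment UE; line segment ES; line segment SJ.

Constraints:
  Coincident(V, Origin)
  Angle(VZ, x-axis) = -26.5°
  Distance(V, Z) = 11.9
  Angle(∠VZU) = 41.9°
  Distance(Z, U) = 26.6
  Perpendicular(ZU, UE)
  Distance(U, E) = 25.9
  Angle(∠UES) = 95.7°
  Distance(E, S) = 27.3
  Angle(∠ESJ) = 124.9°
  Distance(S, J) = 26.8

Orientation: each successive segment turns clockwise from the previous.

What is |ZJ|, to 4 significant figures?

19.81

∠UES = 95.7° gives ES at 21.10° from the x-axis; with |ES| = 27.3, S = (3.597, 22.42). ∠ESJ = 124.9° gives SJ at -34.00° from the x-axis; with |SJ| = 26.8, J = (25.81, 7.438). Then |ZJ| = |J − Z| = 19.81.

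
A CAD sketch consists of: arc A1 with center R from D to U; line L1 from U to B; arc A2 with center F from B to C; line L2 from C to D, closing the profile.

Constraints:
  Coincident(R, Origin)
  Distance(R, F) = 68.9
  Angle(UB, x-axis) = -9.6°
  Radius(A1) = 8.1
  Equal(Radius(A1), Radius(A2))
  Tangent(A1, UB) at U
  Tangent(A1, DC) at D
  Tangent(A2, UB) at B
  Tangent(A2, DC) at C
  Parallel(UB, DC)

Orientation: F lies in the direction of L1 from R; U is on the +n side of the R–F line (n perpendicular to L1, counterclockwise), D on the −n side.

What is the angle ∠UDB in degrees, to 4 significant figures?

76.77°

The slot axis is L1's direction at -9.6°, so u = (cos -9.6°, sin -9.6°) = (0.9860, -0.1668) and n = (−sin -9.6°, cos -9.6°) = (0.1668, 0.9860). R is at the origin and F lies 68.9 along u from R, so F = 68.9·u = (67.94, -11.49). Tangency of A1 to both parallel lines with radius 8.1 puts U and D at R ± 8.1·n: U = (1.351, 7.987), D = (-1.351, -7.987). Equal radii place B and C the same way about F: B = F + 8.1·n = (69.29, -3.504), C = F − 8.1·n = (66.58, -19.48). Then cos ∠UDB = DU·DB / (|DU||DB|), giving 76.77°.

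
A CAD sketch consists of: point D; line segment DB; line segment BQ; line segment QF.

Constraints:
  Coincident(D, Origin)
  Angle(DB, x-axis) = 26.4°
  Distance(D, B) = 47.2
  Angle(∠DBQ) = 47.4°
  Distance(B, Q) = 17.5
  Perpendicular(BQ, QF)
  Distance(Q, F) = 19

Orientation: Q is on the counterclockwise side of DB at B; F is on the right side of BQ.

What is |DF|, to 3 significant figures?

55.7

D is at the origin; DB runs at 26.4° with length 47.2, so B = 47.2·(cos 26.4°, sin 26.4°) = (42.3, 21.0). ∠DBQ = 47.4°, so BQ runs at 26.4° + (180° − 47.4°) = 159° from the x-axis; with |BQ| = 17.5, Q = B + 17.5·(cos 159°, sin 159°) = (25.9, 27.3). The perpendicularity gives QF at right angles to BQ; with |QF| = 19.0 on the right of BQ, F = Q + 19.0·(0.358, 0.934) = (32.7, 45.0). Then |DF| = |F − D| = 55.7.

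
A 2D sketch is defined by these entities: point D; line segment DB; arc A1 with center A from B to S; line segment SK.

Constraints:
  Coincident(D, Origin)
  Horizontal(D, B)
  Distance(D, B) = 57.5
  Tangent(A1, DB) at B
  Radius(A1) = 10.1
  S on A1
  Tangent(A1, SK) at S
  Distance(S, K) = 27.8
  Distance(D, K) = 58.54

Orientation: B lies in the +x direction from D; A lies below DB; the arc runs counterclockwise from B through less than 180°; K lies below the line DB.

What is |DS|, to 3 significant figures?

48.3

Checks: |AS| = 10.10 ✓; ∠(AS, SK) = 90.00° ✓; |SK| = 27.80 ✓; |DK| = 58.54 ✓.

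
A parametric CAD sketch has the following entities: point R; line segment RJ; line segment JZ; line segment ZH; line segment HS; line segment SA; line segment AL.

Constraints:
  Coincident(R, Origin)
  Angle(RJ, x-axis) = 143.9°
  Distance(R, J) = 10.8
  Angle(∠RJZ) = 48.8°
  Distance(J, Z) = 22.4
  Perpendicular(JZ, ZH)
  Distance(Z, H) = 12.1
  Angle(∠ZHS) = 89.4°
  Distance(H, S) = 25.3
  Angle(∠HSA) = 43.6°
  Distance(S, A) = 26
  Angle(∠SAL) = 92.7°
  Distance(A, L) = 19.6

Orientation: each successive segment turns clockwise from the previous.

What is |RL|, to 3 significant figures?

23.0

R is at the origin; RJ runs at 143.9° with length 10.8, so J = (-8.73, 6.36). ∠RJZ = 48.8° gives JZ at 12.7° from the x-axis; with |JZ| = 22.4, Z = (13.1, 11.3). JZ is perpendicular to ZH, so ZH runs at -77.3°; with |ZH| = 12.1, H = (15.8, -0.516). ∠ZHS = 89.4° gives HS at -168° from the x-axis; with |HS| = 25.3, S = (-8.95, -5.82). ∠HSA = 43.6° gives SA at 55.7° from the x-axis; with |SA| = 26.0, A = (5.70, 15.7). ∠SAL = 92.7° gives AL at -31.6° from the x-axis; with |AL| = 19.6, L = (22.4, 5.39). Then |RL| = |L − R| = 23.0.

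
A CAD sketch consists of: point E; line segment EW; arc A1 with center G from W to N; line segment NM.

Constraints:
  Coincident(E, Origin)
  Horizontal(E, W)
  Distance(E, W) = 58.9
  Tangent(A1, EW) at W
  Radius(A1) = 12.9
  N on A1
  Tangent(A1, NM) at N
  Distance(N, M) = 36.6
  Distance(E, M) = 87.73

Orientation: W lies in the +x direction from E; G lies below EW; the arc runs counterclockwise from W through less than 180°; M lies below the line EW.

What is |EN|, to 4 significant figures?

53.43

E is at the origin; E and W share the same y with |EW| = 58.9 and W on the +x side, so W = (58.90, 0.000). The tangent condition forces GW to be normal to EW, so G = W + (0, -12.9) = (58.90, -12.90). Since GN ⟂ NM (tangency), |GM| = √(12.9² + 36.6²) = 38.81 regardless of where N sits on A1. So M lies on both circle(E, 87.73) and circle(G, 38.81); the below-EW intersection is M = (72.64, -49.19). N is the foot of the tangent from M: N = (49.04, -21.22).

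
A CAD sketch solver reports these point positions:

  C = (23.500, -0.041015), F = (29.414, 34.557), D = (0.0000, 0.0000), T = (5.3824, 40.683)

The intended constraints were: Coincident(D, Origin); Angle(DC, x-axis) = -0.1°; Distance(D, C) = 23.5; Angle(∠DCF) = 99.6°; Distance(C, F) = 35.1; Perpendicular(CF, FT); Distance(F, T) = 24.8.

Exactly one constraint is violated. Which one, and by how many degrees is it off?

Perpendicular(CF, FT) — off by 4.60°.

D = (0.00, 0.00) ✓; DC at -0.1000° ✓; |DC| = 23.50 ✓; ∠DCF = 99.60° ✓; |CF| = 35.10 ✓; ∠(CF, FT) = 85.40° ✗; |FT| = 24.80 ✓.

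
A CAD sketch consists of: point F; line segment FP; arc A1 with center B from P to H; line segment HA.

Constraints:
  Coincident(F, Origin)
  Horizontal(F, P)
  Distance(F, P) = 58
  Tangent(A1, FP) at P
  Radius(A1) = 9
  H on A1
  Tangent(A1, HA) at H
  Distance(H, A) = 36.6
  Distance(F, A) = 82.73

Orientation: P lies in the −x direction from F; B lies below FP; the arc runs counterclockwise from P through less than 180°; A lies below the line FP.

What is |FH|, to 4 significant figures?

67.50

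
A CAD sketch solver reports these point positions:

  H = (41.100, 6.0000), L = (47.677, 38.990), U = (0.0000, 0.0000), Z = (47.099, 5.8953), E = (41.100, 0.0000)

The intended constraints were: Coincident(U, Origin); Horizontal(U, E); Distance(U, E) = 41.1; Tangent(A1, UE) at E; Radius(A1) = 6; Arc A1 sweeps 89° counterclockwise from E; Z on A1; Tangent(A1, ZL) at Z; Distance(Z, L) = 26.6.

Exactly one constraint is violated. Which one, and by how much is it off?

Distance(Z, L) = 26.6 — off by 6.50.

U = (0.00, 0.00) ✓; U.y = 0.00, E.y = 0.00 ✓; |UE| = 41.10 ✓; ∠(HE, EU) = 90.00° ✓; |HE| = 6.000 ✓; bearing(H→Z) − bearing(H→E) = 89.00° ✓; |HZ| = 6.000 ✓; ∠(HZ, ZL) = 90.00° ✓; |ZL| = 33.10 ✗.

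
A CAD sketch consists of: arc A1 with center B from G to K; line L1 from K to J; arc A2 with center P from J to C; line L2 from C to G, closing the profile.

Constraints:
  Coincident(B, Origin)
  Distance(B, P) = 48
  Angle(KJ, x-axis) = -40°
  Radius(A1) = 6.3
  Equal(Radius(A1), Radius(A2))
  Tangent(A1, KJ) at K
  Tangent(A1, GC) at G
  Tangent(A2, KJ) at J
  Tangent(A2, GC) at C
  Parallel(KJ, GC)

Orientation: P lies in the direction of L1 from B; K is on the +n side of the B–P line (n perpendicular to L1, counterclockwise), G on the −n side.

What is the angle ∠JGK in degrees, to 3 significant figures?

75.3°

The slot axis is L1's direction at -40.0°, so u = (cos -40.0°, sin -40.0°) = (0.766, -0.643) and n = (−sin -40.0°, cos -40.0°) = (0.643, 0.766). B is at the origin and P lies 48.0 along u from B, so P = 48.0·u = (36.8, -30.9). Tangency of A1 to both parallel lines with radius 6.3 puts K and G at B ± 6.3·n: K = (4.05, 4.83), G = (-4.05, -4.83). Equal radii place J and C the same way about P: J = P + 6.3·n = (40.8, -26.0), C = P − 6.3·n = (32.7, -35.7). Then cos ∠JGK = GJ·GK / (|GJ||GK|), giving 75.3°.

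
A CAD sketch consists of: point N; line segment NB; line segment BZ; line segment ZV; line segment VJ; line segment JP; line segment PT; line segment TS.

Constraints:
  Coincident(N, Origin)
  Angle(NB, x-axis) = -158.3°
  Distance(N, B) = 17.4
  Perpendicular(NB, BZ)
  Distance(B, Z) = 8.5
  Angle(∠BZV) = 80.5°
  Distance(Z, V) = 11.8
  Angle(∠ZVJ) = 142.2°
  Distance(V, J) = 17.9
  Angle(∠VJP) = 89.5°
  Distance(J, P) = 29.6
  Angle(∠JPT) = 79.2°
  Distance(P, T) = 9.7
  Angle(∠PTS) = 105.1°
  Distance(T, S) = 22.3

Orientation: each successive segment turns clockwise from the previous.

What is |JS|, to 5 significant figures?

12.498

∠JPT = 79.2° gives PT at 143.10° from the x-axis; with |PT| = 9.7, T = (-12.413, -24.534). ∠PTS = 105.1° gives TS at 68.200° from the x-axis; with |TS| = 22.3, S = (-4.1311, -3.8290). Then |JS| = |S − J| = 12.498.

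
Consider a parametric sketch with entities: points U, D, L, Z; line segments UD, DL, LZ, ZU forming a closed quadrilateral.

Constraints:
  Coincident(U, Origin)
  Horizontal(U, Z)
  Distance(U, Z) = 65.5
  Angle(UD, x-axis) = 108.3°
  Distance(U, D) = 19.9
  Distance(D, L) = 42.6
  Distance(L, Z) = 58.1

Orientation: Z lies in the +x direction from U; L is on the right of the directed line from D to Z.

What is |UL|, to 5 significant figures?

22.874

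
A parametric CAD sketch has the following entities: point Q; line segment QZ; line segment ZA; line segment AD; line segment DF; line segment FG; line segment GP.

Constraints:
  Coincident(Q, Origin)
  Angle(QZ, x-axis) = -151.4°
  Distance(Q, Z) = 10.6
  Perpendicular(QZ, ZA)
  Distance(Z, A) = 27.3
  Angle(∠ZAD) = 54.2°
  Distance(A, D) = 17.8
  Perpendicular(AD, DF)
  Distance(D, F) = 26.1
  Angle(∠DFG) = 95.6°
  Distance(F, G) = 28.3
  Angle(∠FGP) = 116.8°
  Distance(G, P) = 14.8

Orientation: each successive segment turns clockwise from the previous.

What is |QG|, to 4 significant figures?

37.24

AD ⟂ DF, so DF runs at -97.20°; with |DF| = 26.1, F = (-7.986, -9.230). ∠DFG = 95.6° gives FG at 178.4° from the x-axis; with |FG| = 28.3, G = (-36.28, -8.440). Then |QG| = |G − Q| = 37.24.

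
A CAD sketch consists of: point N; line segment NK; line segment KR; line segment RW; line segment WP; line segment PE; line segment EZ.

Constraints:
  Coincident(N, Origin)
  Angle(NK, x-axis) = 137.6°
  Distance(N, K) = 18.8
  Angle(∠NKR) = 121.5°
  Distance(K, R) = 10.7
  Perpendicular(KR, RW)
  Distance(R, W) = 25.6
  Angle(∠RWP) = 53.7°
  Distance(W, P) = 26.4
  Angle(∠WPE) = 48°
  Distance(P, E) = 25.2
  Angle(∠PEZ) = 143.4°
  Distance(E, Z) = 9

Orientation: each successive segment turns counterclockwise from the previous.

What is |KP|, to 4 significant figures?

14.54

N is at the origin; NK runs at 137.6° with length 18.8, so K = (-13.88, 12.68). ∠NKR = 121.5° gives KR at -163.9° from the x-axis; with |KR| = 10.7, R = (-24.16, 9.710). The perpendicularity gives RW at right angles to KR, so RW runs at -73.90°; with |RW| = 25.6, W = (-17.06, -14.89). ∠RWP = 53.7° gives WP at 52.40° from the x-axis; with |WP| = 26.4, P = (-0.9562, 6.030). Then |KP| = |P − K| = 14.54.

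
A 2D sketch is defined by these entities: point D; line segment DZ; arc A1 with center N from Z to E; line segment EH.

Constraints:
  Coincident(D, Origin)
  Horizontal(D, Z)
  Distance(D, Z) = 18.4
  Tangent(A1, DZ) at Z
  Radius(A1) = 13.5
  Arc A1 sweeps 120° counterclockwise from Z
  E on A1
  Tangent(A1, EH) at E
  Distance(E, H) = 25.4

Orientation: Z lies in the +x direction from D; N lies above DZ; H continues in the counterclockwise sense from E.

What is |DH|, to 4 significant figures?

45.69

D is at the origin; D and Z share the same y with |DZ| = 18.4 and Z on the +x side, so Z = (18.40, 0.000). Since A1 is tangent to DZ there, NZ ⟂ DZ, so N = Z + (0, 13.5) = (18.40, 13.50). On A1, Z sits at bearing -90° from N; a 120° counterclockwise sweep puts E at bearing 30°, so E = N + 13.5·(cos 30°, sin 30°) = (30.09, 20.25). The tangent condition forces NE to be normal to EH, so EH runs along (−sin 30°, cos 30°); with |EH| = 25.4, H = (17.39, 42.25). Then |DH| = |H − D| = 45.69.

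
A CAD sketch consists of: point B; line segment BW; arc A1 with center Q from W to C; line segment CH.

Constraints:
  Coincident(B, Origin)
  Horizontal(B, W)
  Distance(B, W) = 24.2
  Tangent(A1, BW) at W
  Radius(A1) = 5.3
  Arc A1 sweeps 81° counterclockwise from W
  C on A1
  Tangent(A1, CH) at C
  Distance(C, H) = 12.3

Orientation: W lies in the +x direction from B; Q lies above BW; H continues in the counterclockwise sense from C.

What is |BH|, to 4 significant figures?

35.49

B is at the origin; B and W share the same y with |BW| = 24.2 and W on the +x side, so W = (24.20, 0.000). Tangency of A1 to BW means the radius QW is perpendicular to BW, so Q = W + (0, 5.3) = (24.20, 5.300). On A1, W sits at bearing -90° from Q; an 81° counterclockwise sweep puts C at bearing -9°, so C = Q + 5.3·(cos -9°, sin -9°) = (29.43, 4.471). The tangent condition forces QC to be normal to CH, so CH runs along (−sin -9°, cos -9°); with |CH| = 12.3, H = (31.36, 16.62). Then |BH| = |H − B| = 35.49.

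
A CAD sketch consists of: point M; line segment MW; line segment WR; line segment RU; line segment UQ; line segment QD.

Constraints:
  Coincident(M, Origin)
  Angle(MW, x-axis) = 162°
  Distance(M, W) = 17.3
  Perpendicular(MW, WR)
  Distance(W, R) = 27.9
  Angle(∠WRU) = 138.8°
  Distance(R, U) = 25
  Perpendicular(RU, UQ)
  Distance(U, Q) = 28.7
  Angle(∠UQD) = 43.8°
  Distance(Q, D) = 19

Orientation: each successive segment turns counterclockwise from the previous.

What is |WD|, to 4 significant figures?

33.02

M is at the origin; MW runs at 162.0° with length 17.3, so W = (-16.45, 5.346). MW is perpendicular to WR, so WR runs at -108.0°; with |WR| = 27.9, R = (-25.07, -21.19). ∠WRU = 138.8° gives RU at -66.80° from the x-axis; with |RU| = 25.0, U = (-15.23, -44.17). RU is perpendicular to UQ, so UQ runs at 23.20°; with |UQ| = 28.7, Q = (11.15, -32.86). ∠UQD = 43.8° gives QD at 159.4° from the x-axis; with |QD| = 19.0, D = (-6.632, -26.18). Then |WD| = |D − W| = 33.02.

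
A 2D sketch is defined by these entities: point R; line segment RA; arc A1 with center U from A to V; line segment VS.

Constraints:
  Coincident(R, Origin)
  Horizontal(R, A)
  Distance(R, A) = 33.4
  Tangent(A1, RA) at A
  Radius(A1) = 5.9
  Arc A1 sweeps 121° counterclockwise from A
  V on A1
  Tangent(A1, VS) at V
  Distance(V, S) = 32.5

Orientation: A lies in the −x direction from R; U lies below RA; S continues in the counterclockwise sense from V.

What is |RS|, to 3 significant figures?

42.7

R is at the origin; R and A share the same y with |RA| = 33.4 and A on the −x side, so A = (-33.4, 0.00). Tangency of A1 to RA means the radius UA is perpendicular to RA, so U = A + (0, -5.9) = (-33.4, -5.90). On A1, A sits at bearing 90° from U; a 121° counterclockwise sweep puts V at bearing 211°, so V = U + 5.9·(cos 211°, sin 211°) = (-38.5, -8.94). Since A1 is tangent to VS there, UV ⟂ VS, so VS runs along (−sin 211°, cos 211°); with |VS| = 32.5, S = (-21.7, -36.8). Then |RS| = |S − R| = 42.7.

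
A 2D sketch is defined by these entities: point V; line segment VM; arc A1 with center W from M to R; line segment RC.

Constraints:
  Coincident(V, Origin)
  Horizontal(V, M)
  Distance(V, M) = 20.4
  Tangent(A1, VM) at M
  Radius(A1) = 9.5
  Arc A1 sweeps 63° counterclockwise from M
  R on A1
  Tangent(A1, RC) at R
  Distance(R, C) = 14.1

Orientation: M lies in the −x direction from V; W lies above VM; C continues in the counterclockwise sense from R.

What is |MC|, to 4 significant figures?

23.15

V is at the origin; V and M share the same y with |VM| = 20.4 and M on the −x side, so M = (-20.40, 0.000). Since A1 is tangent to VM there, WM ⟂ VM, so W = M + (0, 9.5) = (-20.40, 9.500). On A1, M sits at bearing -90° from W; a 63° counterclockwise sweep puts R at bearing -27°, so R = W + 9.5·(cos -27°, sin -27°) = (-11.94, 5.187). A1 meets RC tangentially, so WR is at right angles to RC, so RC runs along (−sin -27°, cos -27°); with |RC| = 14.1, C = (-5.534, 17.75). Then |MC| = |C − M| = 23.15.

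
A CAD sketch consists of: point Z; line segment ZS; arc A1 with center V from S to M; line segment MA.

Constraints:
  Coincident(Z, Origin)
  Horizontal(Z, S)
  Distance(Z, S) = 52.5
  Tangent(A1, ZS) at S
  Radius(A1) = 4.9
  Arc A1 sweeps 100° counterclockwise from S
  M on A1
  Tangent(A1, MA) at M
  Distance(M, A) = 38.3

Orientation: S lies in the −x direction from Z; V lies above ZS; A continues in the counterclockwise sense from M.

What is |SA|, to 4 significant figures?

43.51

Z is at the origin; Z and S share the same y with |ZS| = 52.5 and S on the −x side, so S = (-52.50, 0.000). Since A1 is tangent to ZS there, VS ⟂ ZS, so V = S + (0, 4.9) = (-52.50, 4.900). On A1, S sits at bearing -90° from V; a 100° counterclockwise sweep puts M at bearing 10°, so M = V + 4.9·(cos 10°, sin 10°) = (-47.67, 5.751). Tangency of A1 to MA means the radius VM is perpendicular to MA, so MA runs along (−sin 10°, cos 10°); with |MA| = 38.3, A = (-54.33, 43.47). Then |SA| = |A − S| = 43.51.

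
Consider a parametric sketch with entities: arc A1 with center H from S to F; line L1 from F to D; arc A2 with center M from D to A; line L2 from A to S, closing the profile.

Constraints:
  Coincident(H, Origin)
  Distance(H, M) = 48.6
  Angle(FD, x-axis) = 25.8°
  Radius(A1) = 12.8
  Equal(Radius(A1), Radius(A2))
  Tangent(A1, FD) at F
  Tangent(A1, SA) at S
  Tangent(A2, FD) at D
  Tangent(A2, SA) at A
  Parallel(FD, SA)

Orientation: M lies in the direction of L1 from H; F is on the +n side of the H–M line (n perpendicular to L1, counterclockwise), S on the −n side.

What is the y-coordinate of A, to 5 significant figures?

9.6282

The slot axis is L1's direction at 25.8°, so u = (cos 25.8°, sin 25.8°) = (0.90032, 0.43523) and n = (−sin 25.8°, cos 25.8°) = (-0.43523, 0.90032). H is at the origin and M lies 48.6 along u from H, so M = 48.6·u = (43.755, 21.152). Tangency of A1 to both parallel lines with radius 12.8 puts F and S at H ± 12.8·n: F = (-5.5710, 11.524), S = (5.5710, -11.524). Equal radii place D and A the same way about M: D = M + 12.8·n = (38.185, 32.676), A = M − 12.8·n = (49.326, 9.6282). So A.y = 9.6282.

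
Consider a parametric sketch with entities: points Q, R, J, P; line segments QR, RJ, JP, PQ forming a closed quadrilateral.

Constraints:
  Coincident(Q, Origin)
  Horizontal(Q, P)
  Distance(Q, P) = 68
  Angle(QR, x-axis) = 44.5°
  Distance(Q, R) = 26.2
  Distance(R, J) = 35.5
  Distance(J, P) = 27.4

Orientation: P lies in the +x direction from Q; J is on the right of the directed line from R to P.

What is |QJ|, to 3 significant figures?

42.8

Q is at the origin; Q and P share the same y with |QP| = 68.0 and P in +x, so P = (68.0, 0). QR runs at 44.5° with |QR| = 26.2, so R = (18.7, 18.4). J is determined by |RJ| = 35.5 and |JP| = 27.4 together: it lies at the intersection of circle(R, 35.5) and circle(P, 27.4). With |RP| = 52.6, the foot of the radical line on RP is 31.2 from R and the perpendicular offset is √(35.5² − 31.2²) = 17.0. Taking the right-of-RP solution: J = (41.9, -8.46).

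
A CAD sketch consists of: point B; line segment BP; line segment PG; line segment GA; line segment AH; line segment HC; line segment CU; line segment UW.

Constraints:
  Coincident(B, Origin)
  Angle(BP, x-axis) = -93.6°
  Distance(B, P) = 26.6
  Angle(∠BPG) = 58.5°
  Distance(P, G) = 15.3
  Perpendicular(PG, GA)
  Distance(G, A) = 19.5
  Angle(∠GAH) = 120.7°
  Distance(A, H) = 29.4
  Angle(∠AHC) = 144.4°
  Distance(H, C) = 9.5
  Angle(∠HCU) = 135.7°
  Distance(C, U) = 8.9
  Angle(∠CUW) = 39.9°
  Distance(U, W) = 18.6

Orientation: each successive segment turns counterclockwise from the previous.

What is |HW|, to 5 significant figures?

5.4856

∠HCU = 135.7° gives CU at -102.90° from the x-axis; with |CU| = 8.9, U = (-36.610, -14.540). ∠CUW = 39.9° gives UW at 37.200° from the x-axis; with |UW| = 18.6, W = (-21.795, -3.2946). Then |HW| = |W − H| = 5.4856.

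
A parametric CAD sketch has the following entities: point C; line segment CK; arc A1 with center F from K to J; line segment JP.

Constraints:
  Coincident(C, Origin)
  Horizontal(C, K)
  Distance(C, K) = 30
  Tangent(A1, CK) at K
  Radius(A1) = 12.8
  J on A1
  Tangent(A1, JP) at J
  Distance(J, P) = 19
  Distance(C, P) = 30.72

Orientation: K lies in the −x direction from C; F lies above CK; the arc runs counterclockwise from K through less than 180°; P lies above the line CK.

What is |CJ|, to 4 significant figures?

20.04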